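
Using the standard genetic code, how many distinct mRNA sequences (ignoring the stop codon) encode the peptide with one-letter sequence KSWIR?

216

Lys: 2 codons.
Ser: 6 codons.
Trp: 1 codon.
Ile: 3 codons.
Arg: 6 codons.
2 × 6 × 1 × 3 × 6 = 216.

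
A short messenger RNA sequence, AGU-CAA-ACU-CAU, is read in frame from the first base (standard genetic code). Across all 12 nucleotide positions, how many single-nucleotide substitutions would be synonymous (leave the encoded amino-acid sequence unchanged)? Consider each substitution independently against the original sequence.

6

Codon 1 (AGU, Ser): 1 synonymous substitution.
Codon 2 (CAA, Gln): 1 synonymous substitution.
Codon 3 (ACU, Thr): 3 synonymous substitutions.
Codon 4 (CAU, His): 1 synonymous substitution.
Total: 1 + 1 + 3 + 1 = 6.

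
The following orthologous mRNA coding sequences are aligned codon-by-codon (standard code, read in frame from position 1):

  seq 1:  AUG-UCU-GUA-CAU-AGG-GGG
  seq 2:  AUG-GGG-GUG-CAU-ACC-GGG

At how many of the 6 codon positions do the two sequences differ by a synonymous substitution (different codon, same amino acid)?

Codon 1: AUG Met / AUG Met — identical.
Codon 2: UCU Ser / GGG Gly — nonsynonymous.
Codon 3: GUA Val / GUG Val — synonymous.
Codon 4: CAU His / CAU His — identical.
Codon 5: AGG Arg / ACC Thr — nonsynonymous.
Codon 6: GGG Gly / GGG Gly — identical.
Synonymous differences: 1.

1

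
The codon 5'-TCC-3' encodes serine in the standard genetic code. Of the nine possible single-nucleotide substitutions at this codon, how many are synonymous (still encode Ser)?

3

Position 1: none → 0 synonymous.
Position 2: none → 0 synonymous.
Position 3: TCT, TCA, TCG → 3 synonymous.
Total: 0 + 0 + 3 = 3.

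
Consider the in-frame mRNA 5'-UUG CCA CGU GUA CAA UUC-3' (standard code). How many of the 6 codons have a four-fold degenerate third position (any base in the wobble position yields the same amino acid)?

Codon 1 UUG (Leu): third position 2-fold.
Codon 2 CCA (Pro): third position 4-fold.
Codon 3 CGU (Arg): third position 4-fold.
Codon 4 GUA (Val): third position 4-fold.
Codon 5 CAA (Gln): third position 2-fold.
Codon 6 UUC (Phe): third position 2-fold.
Four-fold degenerate third positions: 3.

3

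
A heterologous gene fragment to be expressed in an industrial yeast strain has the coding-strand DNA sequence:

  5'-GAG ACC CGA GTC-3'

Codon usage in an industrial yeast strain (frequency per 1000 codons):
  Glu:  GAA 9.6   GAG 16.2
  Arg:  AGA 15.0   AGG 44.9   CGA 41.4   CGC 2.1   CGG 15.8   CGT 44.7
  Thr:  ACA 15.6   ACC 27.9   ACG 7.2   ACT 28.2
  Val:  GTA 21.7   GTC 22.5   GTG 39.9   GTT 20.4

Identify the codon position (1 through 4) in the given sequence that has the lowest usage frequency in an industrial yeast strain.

Codon 1 GAG (Glu): 16.2 per 1000.
Codon 2 ACC (Thr): 27.9 per 1000.
Codon 3 CGA (Arg): 41.4 per 1000.
Codon 4 GTC (Val): 22.5 per 1000.
Lowest frequency is 16.2 at codon 1.

1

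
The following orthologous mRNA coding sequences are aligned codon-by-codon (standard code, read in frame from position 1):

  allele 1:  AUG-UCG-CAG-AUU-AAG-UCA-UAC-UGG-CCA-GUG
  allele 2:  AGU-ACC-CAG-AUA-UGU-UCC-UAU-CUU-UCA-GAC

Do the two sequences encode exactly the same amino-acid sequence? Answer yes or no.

Codon 1: AUG Met / AGU Ser — nonsynonymous.
Codon 2: UCG Ser / ACC Thr — nonsynonymous.
Codon 3: CAG Gln / CAG Gln — identical.
Codon 4: AUU Ile / AUA Ile — synonymous.
Codon 5: AAG Lys / UGU Cys — nonsynonymous.
Codon 6: UCA Ser / UCC Ser — synonymous.
Codon 7: UAC Tyr / UAU Tyr — synonymous.
Codon 8: UGG Trp / CUU Leu — nonsynonymous.
Codon 9: CCA Pro / UCA Ser — nonsynonymous.
Codon 10: GUG Val / GAC Asp — nonsynonymous.
Nonsynonymous differences: 6 → different protein.

no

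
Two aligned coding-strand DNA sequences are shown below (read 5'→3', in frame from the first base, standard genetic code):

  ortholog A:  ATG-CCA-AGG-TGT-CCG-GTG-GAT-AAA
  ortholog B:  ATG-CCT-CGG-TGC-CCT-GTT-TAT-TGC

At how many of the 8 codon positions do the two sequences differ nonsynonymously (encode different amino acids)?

2

Codon 1: ATG Met / ATG Met — identical.
Codon 2: CCA Pro / CCT Pro — synonymous.
Codon 3: AGG Arg / CGG Arg — synonymous.
Codon 4: TGT Cys / TGC Cys — synonymous.
Codon 5: CCG Pro / CCT Pro — synonymous.
Codon 6: GTG Val / GTT Val — synonymous.
Codon 7: GAT Asp / TAT Tyr — nonsynonymous.
Codon 8: AAA Lys / TGC Cys — nonsynonymous.
Nonsynonymous differences: 2.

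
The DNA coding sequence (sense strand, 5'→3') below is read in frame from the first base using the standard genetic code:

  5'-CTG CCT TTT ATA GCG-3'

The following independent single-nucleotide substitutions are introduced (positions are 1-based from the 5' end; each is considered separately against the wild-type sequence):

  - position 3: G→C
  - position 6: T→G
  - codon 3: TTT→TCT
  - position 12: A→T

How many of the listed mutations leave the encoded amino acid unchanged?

3

Codon 1: CTG (Leu) → CTC (Leu) — synonymous.
Codon 2: CCT (Pro) → CCG (Pro) — synonymous.
Codon 3: TTT (Phe) → TCT (Ser) — missense.
Codon 4: ATA (Ile) → ATT (Ile) — synonymous.
Synonymous: 3 of 4.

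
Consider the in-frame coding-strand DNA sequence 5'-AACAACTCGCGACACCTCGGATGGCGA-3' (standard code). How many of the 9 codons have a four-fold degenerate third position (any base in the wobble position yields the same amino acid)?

Codon 1 AAC (Asn): third position 2-fold.
Codon 2 AAC (Asn): third position 2-fold.
Codon 3 TCG (Ser): third position 4-fold.
Codon 4 CGA (Arg): third position 4-fold.
Codon 5 CAC (His): third position 2-fold.
Codon 6 CTC (Leu): third position 4-fold.
Codon 7 GGA (Gly): third position 4-fold.
Codon 8 TGG (Trp): third position 1-fold.
Codon 9 CGA (Arg): third position 4-fold.
Four-fold degenerate third positions: 5.

5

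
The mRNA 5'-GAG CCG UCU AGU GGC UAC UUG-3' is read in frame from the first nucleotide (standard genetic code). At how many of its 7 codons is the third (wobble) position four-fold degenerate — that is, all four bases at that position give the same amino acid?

3

Codon 1 GAG (Glu): third position 2-fold.
Codon 2 CCG (Pro): third position 4-fold.
Codon 3 UCU (Ser): third position 4-fold.
Codon 4 AGU (Ser): third position 2-fold.
Codon 5 GGC (Gly): third position 4-fold.
Codon 6 UAC (Tyr): third position 2-fold.
Codon 7 UUG (Leu): third position 2-fold.
Four-fold degenerate third positions: 3.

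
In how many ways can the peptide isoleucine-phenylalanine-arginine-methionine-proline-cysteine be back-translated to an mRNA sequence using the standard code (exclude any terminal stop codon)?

288

Ile: 3 codons.
Phe: 2 codons.
Arg: 6 codons.
Met: 1 codon.
Pro: 4 codons.
Cys: 2 codons.
3 × 2 × 6 × 1 × 4 × 2 = 288.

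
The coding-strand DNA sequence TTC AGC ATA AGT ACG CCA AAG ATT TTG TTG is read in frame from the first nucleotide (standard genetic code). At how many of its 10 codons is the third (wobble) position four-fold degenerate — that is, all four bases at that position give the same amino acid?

Codon 1 TTC (Phe): third position 2-fold.
Codon 2 AGC (Ser): third position 2-fold.
Codon 3 ATA (Ile): third position 3-fold.
Codon 4 AGT (Ser): third position 2-fold.
Codon 5 ACG (Thr): third position 4-fold.
Codon 6 CCA (Pro): third position 4-fold.
Codon 7 AAG (Lys): third position 2-fold.
Codon 8 ATT (Ile): third position 3-fold.
Codon 9 TTG (Leu): third position 2-fold.
Codon 10 TTG (Leu): third position 2-fold.
Four-fold degenerate third positions: 2.

2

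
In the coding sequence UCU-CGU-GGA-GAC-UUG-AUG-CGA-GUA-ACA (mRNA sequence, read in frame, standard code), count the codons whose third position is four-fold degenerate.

6

Codon 1 UCU (Ser): third position 4-fold.
Codon 2 CGU (Arg): third position 4-fold.
Codon 3 GGA (Gly): third position 4-fold.
Codon 4 GAC (Asp): third position 2-fold.
Codon 5 UUG (Leu): third position 2-fold.
Codon 6 AUG (Met): third position 1-fold.
Codon 7 CGA (Arg): third position 4-fold.
Codon 8 GUA (Val): third position 4-fold.
Codon 9 ACA (Thr): third position 4-fold.
Four-fold degenerate third positions: 6.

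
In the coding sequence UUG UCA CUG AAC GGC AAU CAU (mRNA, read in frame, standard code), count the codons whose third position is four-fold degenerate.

Codon 1 UUG (Leu): third position 2-fold.
Codon 2 UCA (Ser): third position 4-fold.
Codon 3 CUG (Leu): third position 4-fold.
Codon 4 AAC (Asn): third position 2-fold.
Codon 5 GGC (Gly): third position 4-fold.
Codon 6 AAU (Asn): third position 2-fold.
Codon 7 CAU (His): third position 2-fold.
Four-fold degenerate third positions: 3.

3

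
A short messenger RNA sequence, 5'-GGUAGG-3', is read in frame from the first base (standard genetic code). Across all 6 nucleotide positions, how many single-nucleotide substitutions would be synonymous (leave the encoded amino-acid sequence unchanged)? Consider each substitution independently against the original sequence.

5

Codon 1 (GGU, Gly): 3 synonymous substitutions.
Codon 2 (AGG, Arg): 2 synonymous substitutions.
Total: 3 + 2 = 5.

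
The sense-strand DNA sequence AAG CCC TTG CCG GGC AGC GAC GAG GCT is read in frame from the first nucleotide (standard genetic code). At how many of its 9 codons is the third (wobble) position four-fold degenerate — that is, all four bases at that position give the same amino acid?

Codon 1 AAG (Lys): third position 2-fold.
Codon 2 CCC (Pro): third position 4-fold.
Codon 3 TTG (Leu): third position 2-fold.
Codon 4 CCG (Pro): third position 4-fold.
Codon 5 GGC (Gly): third position 4-fold.
Codon 6 AGC (Ser): third position 2-fold.
Codon 7 GAC (Asp): third position 2-fold.
Codon 8 GAG (Glu): third position 2-fold.
Codon 9 GCT (Ala): third position 4-fold.
Four-fold degenerate third positions: 4.

4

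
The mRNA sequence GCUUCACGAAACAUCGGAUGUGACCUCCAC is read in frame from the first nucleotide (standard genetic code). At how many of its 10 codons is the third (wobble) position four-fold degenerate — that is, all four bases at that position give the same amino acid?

Codon 1 GCU (Ala): third position 4-fold.
Codon 2 UCA (Ser): third position 4-fold.
Codon 3 CGA (Arg): third position 4-fold.
Codon 4 AAC (Asn): third position 2-fold.
Codon 5 AUC (Ile): third position 3-fold.
Codon 6 GGA (Gly): third position 4-fold.
Codon 7 UGU (Cys): third position 2-fold.
Codon 8 GAC (Asp): third position 2-fold.
Codon 9 CUC (Leu): third position 4-fold.
Codon 10 CAC (His): third position 2-fold.
Four-fold degenerate third positions: 5.

5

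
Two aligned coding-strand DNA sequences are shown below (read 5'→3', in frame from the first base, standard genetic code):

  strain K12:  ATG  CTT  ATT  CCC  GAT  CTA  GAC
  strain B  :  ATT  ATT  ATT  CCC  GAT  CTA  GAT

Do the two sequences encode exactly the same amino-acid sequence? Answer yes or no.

Codon 1: ATG Met / ATT Ile — nonsynonymous.
Codon 2: CTT Leu / ATT Ile — nonsynonymous.
Codon 3: ATT Ile / ATT Ile — identical.
Codon 4: CCC Pro / CCC Pro — identical.
Codon 5: GAT Asp / GAT Asp — identical.
Codon 6: CTA Leu / CTA Leu — identical.
Codon 7: GAC Asp / GAT Asp — synonymous.
Nonsynonymous differences: 2 → different protein.

no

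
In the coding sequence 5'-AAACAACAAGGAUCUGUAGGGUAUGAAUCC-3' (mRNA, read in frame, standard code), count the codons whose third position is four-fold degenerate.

Codon 1 AAA (Lys): third position 2-fold.
Codon 2 CAA (Gln): third position 2-fold.
Codon 3 CAA (Gln): third position 2-fold.
Codon 4 GGA (Gly): third position 4-fold.
Codon 5 UCU (Ser): third position 4-fold.
Codon 6 GUA (Val): third position 4-fold.
Codon 7 GGG (Gly): third position 4-fold.
Codon 8 UAU (Tyr): third position 2-fold.
Codon 9 GAA (Glu): third position 2-fold.
Codon 10 UCC (Ser): third position 4-fold.
Four-fold degenerate third positions: 5.

5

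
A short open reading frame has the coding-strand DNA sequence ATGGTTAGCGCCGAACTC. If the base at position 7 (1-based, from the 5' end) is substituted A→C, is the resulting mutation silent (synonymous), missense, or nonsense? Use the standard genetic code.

Position 7 falls in codon 3: AGC → Ser.
After the substitution the codon is CGC → Arg.
Ser ≠ Arg, so this is a missense mutation.

missense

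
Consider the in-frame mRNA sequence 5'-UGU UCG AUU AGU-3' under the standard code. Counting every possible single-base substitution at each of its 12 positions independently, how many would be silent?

7

Codon 1 (UGU, Cys): 1 synonymous substitution.
Codon 2 (UCG, Ser): 3 synonymous substitutions.
Codon 3 (AUU, Ile): 2 synonymous substitutions.
Codon 4 (AGU, Ser): 1 synonymous substitution.
Total: 1 + 3 + 2 + 1 = 7.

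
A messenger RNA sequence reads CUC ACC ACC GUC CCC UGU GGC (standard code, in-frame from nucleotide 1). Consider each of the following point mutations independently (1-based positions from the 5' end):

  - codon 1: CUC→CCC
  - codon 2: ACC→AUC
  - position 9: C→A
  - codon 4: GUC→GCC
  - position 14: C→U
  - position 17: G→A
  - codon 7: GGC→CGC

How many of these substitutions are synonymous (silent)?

1

Codon 1: CUC (Leu) → CCC (Pro) — missense.
Codon 2: ACC (Thr) → AUC (Ile) — missense.
Codon 3: ACC (Thr) → ACA (Thr) — synonymous.
Codon 4: GUC (Val) → GCC (Ala) — missense.
Codon 5: CCC (Pro) → CUC (Leu) — missense.
Codon 6: UGU (Cys) → UAU (Tyr) — missense.
Codon 7: GGC (Gly) → CGC (Arg) — missense.
Synonymous: 1 of 7.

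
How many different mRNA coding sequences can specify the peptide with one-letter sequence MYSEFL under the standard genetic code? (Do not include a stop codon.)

Met: 1 codon.
Tyr: 2 codons.
Ser: 6 codons.
Glu: 2 codons.
Phe: 2 codons.
Leu: 6 codons.
1 × 2 × 6 × 2 × 2 × 6 = 288.

288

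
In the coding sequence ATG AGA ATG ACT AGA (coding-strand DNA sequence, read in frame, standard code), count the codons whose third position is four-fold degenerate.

Codon 1 ATG (Met): third position 1-fold.
Codon 2 AGA (Arg): third position 2-fold.
Codon 3 ATG (Met): third position 1-fold.
Codon 4 ACT (Thr): third position 4-fold.
Codon 5 AGA (Arg): third position 2-fold.
Four-fold degenerate third positions: 1.

1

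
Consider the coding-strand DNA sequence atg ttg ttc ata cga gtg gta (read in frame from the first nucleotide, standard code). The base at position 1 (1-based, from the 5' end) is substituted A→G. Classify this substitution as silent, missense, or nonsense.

Position 1 falls in codon 1: ATG → Met.
After the substitution the codon is GTG → Val.
Met ≠ Val, so this is a missense mutation.

missense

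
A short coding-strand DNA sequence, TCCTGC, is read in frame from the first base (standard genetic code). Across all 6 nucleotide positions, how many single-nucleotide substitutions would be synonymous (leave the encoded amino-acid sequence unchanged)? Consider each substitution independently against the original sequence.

4

Codon 1 (TCC, Ser): 3 synonymous substitutions.
Codon 2 (TGC, Cys): 1 synonymous substitution.
Total: 3 + 1 = 4.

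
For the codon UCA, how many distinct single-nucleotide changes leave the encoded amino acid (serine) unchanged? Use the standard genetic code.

Position 1: none → 0 synonymous.
Position 2: none → 0 synonymous.
Position 3: UCU, UCC, UCG → 3 synonymous.
Total: 0 + 0 + 3 = 3.

3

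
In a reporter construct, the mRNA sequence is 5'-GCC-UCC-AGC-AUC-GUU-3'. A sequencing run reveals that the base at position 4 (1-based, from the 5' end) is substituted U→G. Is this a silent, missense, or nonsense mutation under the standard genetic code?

Position 4 falls in codon 2: UCC → Ser.
After the substitution the codon is GCC → Ala.
Ser ≠ Ala, so this is a missense mutation.

missense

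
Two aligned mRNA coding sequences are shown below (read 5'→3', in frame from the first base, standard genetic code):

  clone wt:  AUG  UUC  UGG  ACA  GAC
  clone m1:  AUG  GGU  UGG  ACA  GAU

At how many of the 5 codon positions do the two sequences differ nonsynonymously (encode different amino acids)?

1

Codon 1: AUG Met / AUG Met — identical.
Codon 2: UUC Phe / GGU Gly — nonsynonymous.
Codon 3: UGG Trp / UGG Trp — identical.
Codon 4: ACA Thr / ACA Thr — identical.
Codon 5: GAC Asp / GAU Asp — synonymous.
Nonsynonymous differences: 1.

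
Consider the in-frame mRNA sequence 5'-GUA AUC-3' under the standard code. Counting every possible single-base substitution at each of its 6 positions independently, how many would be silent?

5

Codon 1 (GUA, Val): 3 synonymous substitutions.
Codon 2 (AUC, Ile): 2 synonymous substitutions.
Total: 3 + 2 = 5.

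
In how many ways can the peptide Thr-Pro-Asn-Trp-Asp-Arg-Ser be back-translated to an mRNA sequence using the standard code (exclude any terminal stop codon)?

2304

Thr: 4 codons.
Pro: 4 codons.
Asn: 2 codons.
Trp: 1 codon.
Asp: 2 codons.
Arg: 6 codons.
Ser: 6 codons.
4 × 4 × 2 × 1 × 2 × 6 × 6 = 2304.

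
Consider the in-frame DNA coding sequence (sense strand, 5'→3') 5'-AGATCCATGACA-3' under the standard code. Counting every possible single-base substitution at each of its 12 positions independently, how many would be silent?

Codon 1 (AGA, Arg): 2 synonymous substitutions.
Codon 2 (TCC, Ser): 3 synonymous substitutions.
Codon 3 (ATG, Met): 0 synonymous substitutions.
Codon 4 (ACA, Thr): 3 synonymous substitutions.
Total: 2 + 3 + 0 + 3 = 8.

8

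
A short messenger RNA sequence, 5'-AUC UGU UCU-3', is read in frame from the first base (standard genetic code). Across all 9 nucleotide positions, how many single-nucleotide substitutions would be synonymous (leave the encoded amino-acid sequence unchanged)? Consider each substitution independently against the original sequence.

6

Codon 1 (AUC, Ile): 2 synonymous substitutions.
Codon 2 (UGU, Cys): 1 synonymous substitution.
Codon 3 (UCU, Ser): 3 synonymous substitutions.
Total: 2 + 1 + 3 = 6.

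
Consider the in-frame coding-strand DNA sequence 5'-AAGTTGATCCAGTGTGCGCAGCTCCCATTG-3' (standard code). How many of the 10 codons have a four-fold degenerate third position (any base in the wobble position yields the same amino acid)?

3

Codon 1 AAG (Lys): third position 2-fold.
Codon 2 TTG (Leu): third position 2-fold.
Codon 3 ATC (Ile): third position 3-fold.
Codon 4 CAG (Gln): third position 2-fold.
Codon 5 TGT (Cys): third position 2-fold.
Codon 6 GCG (Ala): third position 4-fold.
Codon 7 CAG (Gln): third position 2-fold.
Codon 8 CTC (Leu): third position 4-fold.
Codon 9 CCA (Pro): third position 4-fold.
Codon 10 TTG (Leu): third position 2-fold.
Four-fold degenerate third positions: 3.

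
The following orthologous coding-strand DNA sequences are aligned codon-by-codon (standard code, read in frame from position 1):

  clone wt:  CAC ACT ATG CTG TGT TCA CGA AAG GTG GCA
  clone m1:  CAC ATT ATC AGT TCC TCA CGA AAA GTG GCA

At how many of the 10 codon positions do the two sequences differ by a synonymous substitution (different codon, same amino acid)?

Codon 1: CAC His / CAC His — identical.
Codon 2: ACT Thr / ATT Ile — nonsynonymous.
Codon 3: ATG Met / ATC Ile — nonsynonymous.
Codon 4: CTG Leu / AGT Ser — nonsynonymous.
Codon 5: TGT Cys / TCC Ser — nonsynonymous.
Codon 6: TCA Ser / TCA Ser — identical.
Codon 7: CGA Arg / CGA Arg — identical.
Codon 8: AAG Lys / AAA Lys — synonymous.
Codon 9: GTG Val / GTG Val — identical.
Codon 10: GCA Ala / GCA Ala — identical.
Synonymous differences: 1.

1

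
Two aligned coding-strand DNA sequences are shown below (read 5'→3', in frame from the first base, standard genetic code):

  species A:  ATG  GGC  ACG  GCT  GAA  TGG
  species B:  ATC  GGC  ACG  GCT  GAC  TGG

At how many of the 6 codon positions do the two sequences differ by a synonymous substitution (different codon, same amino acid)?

0

Codon 1: ATG Met / ATC Ile — nonsynonymous.
Codon 2: GGC Gly / GGC Gly — identical.
Codon 3: ACG Thr / ACG Thr — identical.
Codon 4: GCT Ala / GCT Ala — identical.
Codon 5: GAA Glu / GAC Asp — nonsynonymous.
Codon 6: TGG Trp / TGG Trp — identical.
Synonymous differences: 0.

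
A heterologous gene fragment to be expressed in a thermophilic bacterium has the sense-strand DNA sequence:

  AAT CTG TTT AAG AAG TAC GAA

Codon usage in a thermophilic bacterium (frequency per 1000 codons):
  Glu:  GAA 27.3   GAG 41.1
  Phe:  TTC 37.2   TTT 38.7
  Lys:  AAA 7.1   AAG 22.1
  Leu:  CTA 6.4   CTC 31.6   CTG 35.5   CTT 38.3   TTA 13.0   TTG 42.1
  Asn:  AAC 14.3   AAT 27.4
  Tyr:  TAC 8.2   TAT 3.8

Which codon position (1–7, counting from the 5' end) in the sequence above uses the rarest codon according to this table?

Codon 1 AAT (Asn): 27.4 per 1000.
Codon 2 CTG (Leu): 35.5 per 1000.
Codon 3 TTT (Phe): 38.7 per 1000.
Codon 4 AAG (Lys): 22.1 per 1000.
Codon 5 AAG (Lys): 22.1 per 1000.
Codon 6 TAC (Tyr): 8.2 per 1000.
Codon 7 GAA (Glu): 27.3 per 1000.
Lowest frequency is 8.2 at codon 6.

6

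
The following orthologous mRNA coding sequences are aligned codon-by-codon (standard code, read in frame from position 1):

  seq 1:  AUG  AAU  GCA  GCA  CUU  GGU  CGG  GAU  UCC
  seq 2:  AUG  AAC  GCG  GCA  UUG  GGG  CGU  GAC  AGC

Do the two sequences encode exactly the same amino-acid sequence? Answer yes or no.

Codon 1: AUG Met / AUG Met — identical.
Codon 2: AAU Asn / AAC Asn — synonymous.
Codon 3: GCA Ala / GCG Ala — synonymous.
Codon 4: GCA Ala / GCA Ala — identical.
Codon 5: CUU Leu / UUG Leu — synonymous.
Codon 6: GGU Gly / GGG Gly — synonymous.
Codon 7: CGG Arg / CGU Arg — synonymous.
Codon 8: GAU Asp / GAC Asp — synonymous.
Codon 9: UCC Ser / AGC Ser — synonymous.
Nonsynonymous differences: 0 → same protein.

yes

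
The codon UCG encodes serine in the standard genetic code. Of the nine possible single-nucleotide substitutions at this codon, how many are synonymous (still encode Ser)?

Position 1: none → 0 synonymous.
Position 2: none → 0 synonymous.
Position 3: UCU, UCC, UCA → 3 synonymous.
Total: 0 + 0 + 3 = 3.

3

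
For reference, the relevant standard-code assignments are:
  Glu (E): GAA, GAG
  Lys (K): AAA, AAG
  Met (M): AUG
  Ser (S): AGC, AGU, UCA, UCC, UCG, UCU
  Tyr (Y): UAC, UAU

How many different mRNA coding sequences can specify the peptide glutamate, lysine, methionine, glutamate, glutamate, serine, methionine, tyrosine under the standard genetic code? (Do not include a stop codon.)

Glu: 2 codons.
Lys: 2 codons.
Met: 1 codon.
Glu: 2 codons.
Glu: 2 codons.
Ser: 6 codons.
Met: 1 codon.
Tyr: 2 codons.
2 × 2 × 1 × 2 × 2 × 6 × 1 × 2 = 192.

192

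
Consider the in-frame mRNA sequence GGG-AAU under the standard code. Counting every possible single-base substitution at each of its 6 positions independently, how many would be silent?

4

Codon 1 (GGG, Gly): 3 synonymous substitutions.
Codon 2 (AAU, Asn): 1 synonymous substitution.
Total: 3 + 1 = 4.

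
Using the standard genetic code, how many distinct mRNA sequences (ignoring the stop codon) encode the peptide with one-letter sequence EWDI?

12

Glu: 2 codons.
Trp: 1 codon.
Asp: 2 codons.
Ile: 3 codons.
2 × 1 × 2 × 3 = 12.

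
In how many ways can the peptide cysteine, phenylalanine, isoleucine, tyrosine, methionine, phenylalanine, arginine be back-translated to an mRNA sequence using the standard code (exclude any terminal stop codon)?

Cys: 2 codons.
Phe: 2 codons.
Ile: 3 codons.
Tyr: 2 codons.
Met: 1 codon.
Phe: 2 codons.
Arg: 6 codons.
2 × 2 × 3 × 2 × 1 × 2 × 6 = 288.

288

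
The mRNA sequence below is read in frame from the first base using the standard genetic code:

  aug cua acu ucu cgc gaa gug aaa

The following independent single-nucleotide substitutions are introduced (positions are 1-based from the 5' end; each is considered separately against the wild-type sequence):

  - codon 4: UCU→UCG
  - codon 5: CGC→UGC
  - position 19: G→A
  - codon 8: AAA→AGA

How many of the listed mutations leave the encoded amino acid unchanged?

Codon 4: UCU (Ser) → UCG (Ser) — synonymous.
Codon 5: CGC (Arg) → UGC (Cys) — missense.
Codon 7: GUG (Val) → AUG (Met) — missense.
Codon 8: AAA (Lys) → AGA (Arg) — missense.
Synonymous: 1 of 4.

1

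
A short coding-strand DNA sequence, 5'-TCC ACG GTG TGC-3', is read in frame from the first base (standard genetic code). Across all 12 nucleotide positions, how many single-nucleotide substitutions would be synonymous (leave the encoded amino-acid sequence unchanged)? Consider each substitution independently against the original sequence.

10

Codon 1 (TCC, Ser): 3 synonymous substitutions.
Codon 2 (ACG, Thr): 3 synonymous substitutions.
Codon 3 (GTG, Val): 3 synonymous substitutions.
Codon 4 (TGC, Cys): 1 synonymous substitution.
Total: 3 + 3 + 3 + 1 = 10.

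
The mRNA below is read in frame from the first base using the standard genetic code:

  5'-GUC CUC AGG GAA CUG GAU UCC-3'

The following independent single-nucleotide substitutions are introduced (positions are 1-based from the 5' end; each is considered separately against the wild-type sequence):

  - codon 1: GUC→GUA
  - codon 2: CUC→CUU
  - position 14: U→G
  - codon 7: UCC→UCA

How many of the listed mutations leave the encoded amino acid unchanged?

Codon 1: GUC (Val) → GUA (Val) — synonymous.
Codon 2: CUC (Leu) → CUU (Leu) — synonymous.
Codon 5: CUG (Leu) → CGG (Arg) — missense.
Codon 7: UCC (Ser) → UCA (Ser) — synonymous.
Synonymous: 3 of 4.

3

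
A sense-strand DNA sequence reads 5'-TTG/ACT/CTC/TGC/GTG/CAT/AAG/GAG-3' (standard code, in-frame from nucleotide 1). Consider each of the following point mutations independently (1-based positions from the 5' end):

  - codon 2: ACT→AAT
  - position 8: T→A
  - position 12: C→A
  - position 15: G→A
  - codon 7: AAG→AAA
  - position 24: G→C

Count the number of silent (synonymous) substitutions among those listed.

2

Codon 2: ACT (Thr) → AAT (Asn) — missense.
Codon 3: CTC (Leu) → CAC (His) — missense.
Codon 4: TGC (Cys) → TGA (Stop) — nonsense.
Codon 5: GTG (Val) → GTA (Val) — synonymous.
Codon 7: AAG (Lys) → AAA (Lys) — synonymous.
Codon 8: GAG (Glu) → GAC (Asp) — missense.
Synonymous: 2 of 6.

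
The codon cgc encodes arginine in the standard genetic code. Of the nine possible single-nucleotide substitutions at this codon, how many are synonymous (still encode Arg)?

3

Position 1: none → 0 synonymous.
Position 2: none → 0 synonymous.
Position 3: CGT, CGA, CGG → 3 synonymous.
Total: 0 + 0 + 3 = 3.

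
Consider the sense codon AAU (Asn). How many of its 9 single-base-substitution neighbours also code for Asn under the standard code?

Position 1: none → 0 synonymous.
Position 2: none → 0 synonymous.
Position 3: AAC → 1 synonymous.
Total: 0 + 0 + 1 = 1.

1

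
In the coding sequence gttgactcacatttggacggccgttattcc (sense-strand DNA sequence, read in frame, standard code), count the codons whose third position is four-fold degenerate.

5

Codon 1 GTT (Val): third position 4-fold.
Codon 2 GAC (Asp): third position 2-fold.
Codon 3 TCA (Ser): third position 4-fold.
Codon 4 CAT (His): third position 2-fold.
Codon 5 TTG (Leu): third position 2-fold.
Codon 6 GAC (Asp): third position 2-fold.
Codon 7 GGC (Gly): third position 4-fold.
Codon 8 CGT (Arg): third position 4-fold.
Codon 9 TAT (Tyr): third position 2-fold.
Codon 10 TCC (Ser): third position 4-fold.
Four-fold degenerate third positions: 5.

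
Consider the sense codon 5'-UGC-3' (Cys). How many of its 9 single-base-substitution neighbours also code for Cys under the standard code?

1

Position 1: none → 0 synonymous.
Position 2: none → 0 synonymous.
Position 3: UGU → 1 synonymous.
Total: 0 + 0 + 1 = 1.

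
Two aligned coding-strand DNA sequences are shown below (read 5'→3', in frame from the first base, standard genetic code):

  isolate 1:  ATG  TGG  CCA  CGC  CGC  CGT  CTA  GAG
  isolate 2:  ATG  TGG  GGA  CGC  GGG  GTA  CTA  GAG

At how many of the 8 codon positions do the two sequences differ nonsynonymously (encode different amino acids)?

3

Codon 1: ATG Met / ATG Met — identical.
Codon 2: TGG Trp / TGG Trp — identical.
Codon 3: CCA Pro / GGA Gly — nonsynonymous.
Codon 4: CGC Arg / CGC Arg — identical.
Codon 5: CGC Arg / GGG Gly — nonsynonymous.
Codon 6: CGT Arg / GTA Val — nonsynonymous.
Codon 7: CTA Leu / CTA Leu — identical.
Codon 8: GAG Glu / GAG Glu — identical.
Nonsynonymous differences: 3.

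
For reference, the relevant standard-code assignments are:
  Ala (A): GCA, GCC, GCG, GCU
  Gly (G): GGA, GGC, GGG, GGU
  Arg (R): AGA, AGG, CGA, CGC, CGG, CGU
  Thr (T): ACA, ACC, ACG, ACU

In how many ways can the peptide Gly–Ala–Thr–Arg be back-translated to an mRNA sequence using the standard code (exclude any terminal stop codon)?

384

Gly: 4 codons.
Ala: 4 codons.
Thr: 4 codons.
Arg: 6 codons.
4 × 4 × 4 × 6 = 384.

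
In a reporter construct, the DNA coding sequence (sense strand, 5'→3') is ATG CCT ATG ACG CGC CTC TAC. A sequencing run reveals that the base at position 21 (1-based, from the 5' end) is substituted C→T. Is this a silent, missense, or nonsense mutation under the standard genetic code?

silent

Position 21 falls in codon 7: TAC → Tyr.
After the substitution the codon is TAT → Tyr.
Both encode Tyr, so the change is synonymous.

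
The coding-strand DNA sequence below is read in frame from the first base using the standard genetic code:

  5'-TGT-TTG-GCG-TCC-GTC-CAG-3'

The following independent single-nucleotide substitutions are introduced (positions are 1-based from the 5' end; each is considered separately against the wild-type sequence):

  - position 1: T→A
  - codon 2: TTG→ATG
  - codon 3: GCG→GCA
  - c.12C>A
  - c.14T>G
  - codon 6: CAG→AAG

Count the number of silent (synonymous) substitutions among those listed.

2

Codon 1: TGT (Cys) → AGT (Ser) — missense.
Codon 2: TTG (Leu) → ATG (Met) — missense.
Codon 3: GCG (Ala) → GCA (Ala) — synonymous.
Codon 4: TCC (Ser) → TCA (Ser) — synonymous.
Codon 5: GTC (Val) → GGC (Gly) — missense.
Codon 6: CAG (Gln) → AAG (Lys) — missense.
Synonymous: 2 of 6.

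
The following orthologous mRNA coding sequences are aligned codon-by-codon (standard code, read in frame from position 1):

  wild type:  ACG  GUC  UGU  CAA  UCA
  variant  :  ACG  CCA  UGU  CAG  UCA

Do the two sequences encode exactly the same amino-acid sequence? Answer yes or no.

no

Codon 1: ACG Thr / ACG Thr — identical.
Codon 2: GUC Val / CCA Pro — nonsynonymous.
Codon 3: UGU Cys / UGU Cys — identical.
Codon 4: CAA Gln / CAG Gln — synonymous.
Codon 5: UCA Ser / UCA Ser — identical.
Nonsynonymous differences: 1 → different protein.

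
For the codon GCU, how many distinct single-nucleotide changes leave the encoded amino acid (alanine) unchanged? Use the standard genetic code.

Position 1: none → 0 synonymous.
Position 2: none → 0 synonymous.
Position 3: GCC, GCA, GCG → 3 synonymous.
Total: 0 + 0 + 3 = 3.

3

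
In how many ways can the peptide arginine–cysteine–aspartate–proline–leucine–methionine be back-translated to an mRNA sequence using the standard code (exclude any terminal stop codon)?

Arg: 6 codons.
Cys: 2 codons.
Asp: 2 codons.
Pro: 4 codons.
Leu: 6 codons.
Met: 1 codon.
6 × 2 × 2 × 4 × 6 × 1 = 576.

576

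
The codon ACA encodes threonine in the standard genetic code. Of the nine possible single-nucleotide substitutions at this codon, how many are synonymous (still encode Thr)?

3

Position 1: none → 0 synonymous.
Position 2: none → 0 synonymous.
Position 3: ACT, ACC, ACG → 3 synonymous.
Total: 0 + 0 + 3 = 3.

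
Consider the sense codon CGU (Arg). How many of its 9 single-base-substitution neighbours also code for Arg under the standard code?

3

Position 1: none → 0 synonymous.
Position 2: none → 0 synonymous.
Position 3: CGC, CGA, CGG → 3 synonymous.
Total: 0 + 0 + 3 = 3.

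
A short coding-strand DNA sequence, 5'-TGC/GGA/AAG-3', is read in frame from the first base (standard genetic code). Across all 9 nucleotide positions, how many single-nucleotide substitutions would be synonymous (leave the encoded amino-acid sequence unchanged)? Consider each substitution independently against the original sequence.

5

Codon 1 (TGC, Cys): 1 synonymous substitution.
Codon 2 (GGA, Gly): 3 synonymous substitutions.
Codon 3 (AAG, Lys): 1 synonymous substitution.
Total: 1 + 3 + 1 = 5.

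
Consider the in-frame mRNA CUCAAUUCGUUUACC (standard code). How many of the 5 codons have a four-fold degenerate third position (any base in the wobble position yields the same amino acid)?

Codon 1 CUC (Leu): third position 4-fold.
Codon 2 AAU (Asn): third position 2-fold.
Codon 3 UCG (Ser): third position 4-fold.
Codon 4 UUU (Phe): third position 2-fold.
Codon 5 ACC (Thr): third position 4-fold.
Four-fold degenerate third positions: 3.

3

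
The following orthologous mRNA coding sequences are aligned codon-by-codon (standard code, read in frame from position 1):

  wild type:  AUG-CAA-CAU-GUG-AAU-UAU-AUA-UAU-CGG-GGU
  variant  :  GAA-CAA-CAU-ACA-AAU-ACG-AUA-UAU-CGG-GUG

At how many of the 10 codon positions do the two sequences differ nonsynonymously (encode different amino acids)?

Codon 1: AUG Met / GAA Glu — nonsynonymous.
Codon 2: CAA Gln / CAA Gln — identical.
Codon 3: CAU His / CAU His — identical.
Codon 4: GUG Val / ACA Thr — nonsynonymous.
Codon 5: AAU Asn / AAU Asn — identical.
Codon 6: UAU Tyr / ACG Thr — nonsynonymous.
Codon 7: AUA Ile / AUA Ile — identical.
Codon 8: UAU Tyr / UAU Tyr — identical.
Codon 9: CGG Arg / CGG Arg — identical.
Codon 10: GGU Gly / GUG Val — nonsynonymous.
Nonsynonymous differences: 4.

4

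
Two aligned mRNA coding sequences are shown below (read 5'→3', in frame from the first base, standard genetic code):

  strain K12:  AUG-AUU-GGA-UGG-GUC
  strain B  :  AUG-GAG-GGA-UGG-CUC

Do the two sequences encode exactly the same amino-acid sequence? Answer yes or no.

no

Codon 1: AUG Met / AUG Met — identical.
Codon 2: AUU Ile / GAG Glu — nonsynonymous.
Codon 3: GGA Gly / GGA Gly — identical.
Codon 4: UGG Trp / UGG Trp — identical.
Codon 5: GUC Val / CUC Leu — nonsynonymous.
Nonsynonymous differences: 2 → different protein.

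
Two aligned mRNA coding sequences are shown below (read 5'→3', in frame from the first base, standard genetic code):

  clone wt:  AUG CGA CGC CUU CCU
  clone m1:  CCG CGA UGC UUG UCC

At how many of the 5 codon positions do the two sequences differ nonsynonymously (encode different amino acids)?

Codon 1: AUG Met / CCG Pro — nonsynonymous.
Codon 2: CGA Arg / CGA Arg — identical.
Codon 3: CGC Arg / UGC Cys — nonsynonymous.
Codon 4: CUU Leu / UUG Leu — synonymous.
Codon 5: CCU Pro / UCC Ser — nonsynonymous.
Nonsynonymous differences: 3.

3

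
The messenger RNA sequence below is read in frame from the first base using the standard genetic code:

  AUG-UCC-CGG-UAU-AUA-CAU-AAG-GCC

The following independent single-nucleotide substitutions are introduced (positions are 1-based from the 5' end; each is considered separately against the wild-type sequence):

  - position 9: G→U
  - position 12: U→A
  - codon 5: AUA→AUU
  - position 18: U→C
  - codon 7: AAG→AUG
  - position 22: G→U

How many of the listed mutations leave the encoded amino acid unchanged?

Codon 3: CGG (Arg) → CGU (Arg) — synonymous.
Codon 4: UAU (Tyr) → UAA (Stop) — nonsense.
Codon 5: AUA (Ile) → AUU (Ile) — synonymous.
Codon 6: CAU (His) → CAC (His) — synonymous.
Codon 7: AAG (Lys) → AUG (Met) — missense.
Codon 8: GCC (Ala) → UCC (Ser) — missense.
Synonymous: 3 of 6.

3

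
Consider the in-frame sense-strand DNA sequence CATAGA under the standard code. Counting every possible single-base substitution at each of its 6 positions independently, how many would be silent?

3

Codon 1 (CAT, His): 1 synonymous substitution.
Codon 2 (AGA, Arg): 2 synonymous substitutions.
Total: 1 + 2 = 3.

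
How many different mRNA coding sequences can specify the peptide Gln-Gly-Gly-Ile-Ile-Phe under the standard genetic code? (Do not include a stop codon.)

Gln: 2 codons.
Gly: 4 codons.
Gly: 4 codons.
Ile: 3 codons.
Ile: 3 codons.
Phe: 2 codons.
2 × 4 × 4 × 3 × 3 × 2 = 576.

576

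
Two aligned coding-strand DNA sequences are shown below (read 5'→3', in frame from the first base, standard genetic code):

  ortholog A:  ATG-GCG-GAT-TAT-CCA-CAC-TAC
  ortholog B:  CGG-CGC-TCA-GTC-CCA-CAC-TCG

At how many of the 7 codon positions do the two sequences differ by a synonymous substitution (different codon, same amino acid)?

Codon 1: ATG Met / CGG Arg — nonsynonymous.
Codon 2: GCG Ala / CGC Arg — nonsynonymous.
Codon 3: GAT Asp / TCA Ser — nonsynonymous.
Codon 4: TAT Tyr / GTC Val — nonsynonymous.
Codon 5: CCA Pro / CCA Pro — identical.
Codon 6: CAC His / CAC His — identical.
Codon 7: TAC Tyr / TCG Ser — nonsynonymous.
Synonymous differences: 0.

0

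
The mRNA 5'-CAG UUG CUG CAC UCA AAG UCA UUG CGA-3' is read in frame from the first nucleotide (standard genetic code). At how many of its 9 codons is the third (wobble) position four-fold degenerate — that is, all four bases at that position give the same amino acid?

Codon 1 CAG (Gln): third position 2-fold.
Codon 2 UUG (Leu): third position 2-fold.
Codon 3 CUG (Leu): third position 4-fold.
Codon 4 CAC (His): third position 2-fold.
Codon 5 UCA (Ser): third position 4-fold.
Codon 6 AAG (Lys): third position 2-fold.
Codon 7 UCA (Ser): third position 4-fold.
Codon 8 UUG (Leu): third position 2-fold.
Codon 9 CGA (Arg): third position 4-fold.
Four-fold degenerate third positions: 4.

4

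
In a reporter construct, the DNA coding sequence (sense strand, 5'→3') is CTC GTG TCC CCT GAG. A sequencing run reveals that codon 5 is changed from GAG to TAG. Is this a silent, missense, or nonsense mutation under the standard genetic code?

Position 13 falls in codon 5: GAG → Glu.
After the substitution the codon is TAG → Stop.
The new codon is a stop codon, so this is a nonsense mutation.

nonsense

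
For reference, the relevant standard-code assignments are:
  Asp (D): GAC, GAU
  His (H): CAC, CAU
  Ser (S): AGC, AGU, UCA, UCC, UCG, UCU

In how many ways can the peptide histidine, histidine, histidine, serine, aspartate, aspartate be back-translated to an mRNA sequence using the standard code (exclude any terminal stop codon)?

His: 2 codons.
His: 2 codons.
His: 2 codons.
Ser: 6 codons.
Asp: 2 codons.
Asp: 2 codons.
2 × 2 × 2 × 6 × 2 × 2 = 192.

192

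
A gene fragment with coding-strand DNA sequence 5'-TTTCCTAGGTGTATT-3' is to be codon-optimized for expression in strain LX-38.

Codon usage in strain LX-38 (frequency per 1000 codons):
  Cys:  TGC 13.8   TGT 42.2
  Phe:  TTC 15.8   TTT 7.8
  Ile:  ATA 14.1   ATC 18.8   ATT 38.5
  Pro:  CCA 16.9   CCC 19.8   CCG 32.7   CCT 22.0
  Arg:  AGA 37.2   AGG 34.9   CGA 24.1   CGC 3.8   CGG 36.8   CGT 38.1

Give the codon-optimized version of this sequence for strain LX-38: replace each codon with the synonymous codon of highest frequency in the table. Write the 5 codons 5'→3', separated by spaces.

TTC CCG CGT TGT ATT

Codon 1 (Phe): best is TTC at 15.8.
Codon 2 (Pro): best is CCG at 32.7.
Codon 3 (Arg): best is CGT at 38.1.
Codon 4 (Cys): best is TGT at 42.2.
Codon 5 (Ile): best is ATT at 38.5.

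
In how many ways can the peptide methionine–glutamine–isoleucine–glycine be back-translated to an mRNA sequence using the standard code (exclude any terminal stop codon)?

24

Met: 1 codon.
Gln: 2 codons.
Ile: 3 codons.
Gly: 4 codons.
1 × 2 × 3 × 4 = 24.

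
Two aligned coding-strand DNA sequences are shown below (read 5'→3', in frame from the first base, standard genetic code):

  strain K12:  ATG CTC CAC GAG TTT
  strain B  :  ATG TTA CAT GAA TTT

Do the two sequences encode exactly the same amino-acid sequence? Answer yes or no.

Codon 1: ATG Met / ATG Met — identical.
Codon 2: CTC Leu / TTA Leu — synonymous.
Codon 3: CAC His / CAT His — synonymous.
Codon 4: GAG Glu / GAA Glu — synonymous.
Codon 5: TTT Phe / TTT Phe — identical.
Nonsynonymous differences: 0 → same protein.

yes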